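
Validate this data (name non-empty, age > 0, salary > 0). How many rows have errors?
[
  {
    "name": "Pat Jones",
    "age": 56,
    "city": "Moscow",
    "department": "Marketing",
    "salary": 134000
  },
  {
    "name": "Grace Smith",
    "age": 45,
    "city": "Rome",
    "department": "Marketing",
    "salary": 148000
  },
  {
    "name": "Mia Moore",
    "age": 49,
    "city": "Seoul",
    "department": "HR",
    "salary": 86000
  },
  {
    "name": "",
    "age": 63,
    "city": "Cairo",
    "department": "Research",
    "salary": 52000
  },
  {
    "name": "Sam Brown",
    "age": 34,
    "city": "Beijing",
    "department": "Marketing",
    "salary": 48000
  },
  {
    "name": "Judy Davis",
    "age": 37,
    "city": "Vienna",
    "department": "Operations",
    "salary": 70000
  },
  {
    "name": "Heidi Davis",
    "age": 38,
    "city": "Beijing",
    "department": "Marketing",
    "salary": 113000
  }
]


Validating 7 records:
Rules: name non-empty, age > 0, salary > 0

  Row 1 (Pat Jones): OK
  Row 2 (Grace Smith): OK
  Row 3 (Mia Moore): OK
  Row 4 (???): empty name
  Row 5 (Sam Brown): OK
  Row 6 (Judy Davis): OK
  Row 7 (Heidi Davis): OK

Total errors: 1

1 errors


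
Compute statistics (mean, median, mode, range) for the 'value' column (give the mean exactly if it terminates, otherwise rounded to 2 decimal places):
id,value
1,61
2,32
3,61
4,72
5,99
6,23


Data: [61, 32, 61, 72, 99, 23]
Count: 6
Sum: 348
Mean: 348/6 = 58
Sorted: [23, 32, 61, 61, 72, 99]
Median: 61.0
Mode: 61 (2 times)
Range: 99 - 23 = 76
Min: 23, Max: 99

mean=58, median=61.0, mode=61, range=76


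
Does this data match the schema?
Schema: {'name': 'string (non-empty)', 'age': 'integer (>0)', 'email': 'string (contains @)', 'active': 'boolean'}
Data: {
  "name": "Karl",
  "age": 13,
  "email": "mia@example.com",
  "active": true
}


Validating each field against schema:
  name: OK (non-empty string)
  age: OK (positive integer)
  email: OK (string with @)
  active: OK (boolean)

Result: VALID

VALID


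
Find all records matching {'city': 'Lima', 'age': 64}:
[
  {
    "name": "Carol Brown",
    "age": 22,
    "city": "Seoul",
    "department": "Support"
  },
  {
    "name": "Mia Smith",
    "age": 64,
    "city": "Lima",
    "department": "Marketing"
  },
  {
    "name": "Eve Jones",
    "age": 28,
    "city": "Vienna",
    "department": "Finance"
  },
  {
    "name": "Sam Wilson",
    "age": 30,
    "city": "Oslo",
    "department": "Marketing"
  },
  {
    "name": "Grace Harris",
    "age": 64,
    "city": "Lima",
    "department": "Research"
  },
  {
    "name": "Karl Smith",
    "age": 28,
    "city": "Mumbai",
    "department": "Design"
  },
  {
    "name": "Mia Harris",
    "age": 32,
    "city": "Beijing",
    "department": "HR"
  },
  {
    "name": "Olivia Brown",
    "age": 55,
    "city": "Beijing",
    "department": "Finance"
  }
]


Search criteria: {'city': 'Lima', 'age': 64}

Checking 8 records:
  Carol Brown: {city: Seoul, age: 22}
  Mia Smith: {city: Lima, age: 64} <-- MATCH
  Eve Jones: {city: Vienna, age: 28}
  Sam Wilson: {city: Oslo, age: 30}
  Grace Harris: {city: Lima, age: 64} <-- MATCH
  Karl Smith: {city: Mumbai, age: 28}
  Mia Harris: {city: Beijing, age: 32}
  Olivia Brown: {city: Beijing, age: 55}

Matches: ["Mia Smith", "Grace Harris"]

["Mia Smith", "Grace Harris"]


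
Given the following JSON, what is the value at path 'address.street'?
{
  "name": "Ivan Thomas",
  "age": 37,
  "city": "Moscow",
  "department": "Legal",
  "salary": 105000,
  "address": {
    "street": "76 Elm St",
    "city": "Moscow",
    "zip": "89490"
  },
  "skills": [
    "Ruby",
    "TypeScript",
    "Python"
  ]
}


Query: address.street
Path: address -> street
Value: 76 Elm St

76 Elm St


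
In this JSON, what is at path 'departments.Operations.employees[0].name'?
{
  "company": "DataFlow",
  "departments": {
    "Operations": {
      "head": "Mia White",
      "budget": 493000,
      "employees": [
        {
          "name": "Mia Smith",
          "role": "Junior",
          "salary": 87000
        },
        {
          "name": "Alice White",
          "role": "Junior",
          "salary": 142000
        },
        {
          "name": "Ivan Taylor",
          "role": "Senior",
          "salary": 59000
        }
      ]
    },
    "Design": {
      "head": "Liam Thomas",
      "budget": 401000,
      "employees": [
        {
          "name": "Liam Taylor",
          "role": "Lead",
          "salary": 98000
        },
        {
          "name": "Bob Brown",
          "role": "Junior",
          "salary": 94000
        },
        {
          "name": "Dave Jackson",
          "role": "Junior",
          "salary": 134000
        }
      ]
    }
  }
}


Path: departments.Operations.employees[0].name

Navigate:
  -> departments
  -> Operations
  -> employees[0].name = 'Mia Smith'

Mia Smith


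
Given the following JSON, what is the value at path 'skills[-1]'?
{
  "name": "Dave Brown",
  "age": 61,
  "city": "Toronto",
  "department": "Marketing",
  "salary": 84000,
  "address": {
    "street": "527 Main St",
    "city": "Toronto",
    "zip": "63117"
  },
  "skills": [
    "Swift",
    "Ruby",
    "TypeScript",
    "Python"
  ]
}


Query: skills[-1]
Path: skills -> last element
Value: Python

Python


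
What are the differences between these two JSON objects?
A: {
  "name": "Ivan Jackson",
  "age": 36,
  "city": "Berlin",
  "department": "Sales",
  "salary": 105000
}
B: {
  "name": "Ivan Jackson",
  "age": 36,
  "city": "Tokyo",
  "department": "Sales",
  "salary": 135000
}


Comparing each field (in key order):
  name: same
  age: same
  city: DIFFERENT
  department: same
  salary: DIFFERENT
Differences:
  city: Berlin -> Tokyo
  salary: 105000 -> 135000

2 field(s) changed

2 changes: city, salary


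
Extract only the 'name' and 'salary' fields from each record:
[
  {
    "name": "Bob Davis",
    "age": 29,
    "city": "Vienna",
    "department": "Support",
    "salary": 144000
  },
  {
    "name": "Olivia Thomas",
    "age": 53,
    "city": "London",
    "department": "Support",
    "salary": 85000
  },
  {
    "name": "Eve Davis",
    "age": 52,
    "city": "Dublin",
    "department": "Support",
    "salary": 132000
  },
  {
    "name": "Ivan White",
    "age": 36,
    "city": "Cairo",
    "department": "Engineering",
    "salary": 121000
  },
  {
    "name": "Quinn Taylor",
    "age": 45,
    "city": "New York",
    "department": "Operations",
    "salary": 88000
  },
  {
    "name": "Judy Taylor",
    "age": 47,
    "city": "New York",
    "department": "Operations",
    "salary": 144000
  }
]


Original: 6 records with fields: name, age, city, department, salary
Keep: ['name', 'salary']
Drop: ['age', 'city', 'department']
Result: 6 records, 2 fields each

[
  {
    "name": "Bob Davis",
    "salary": 144000
  },
  {
    "name": "Olivia Thomas",
    "salary": 85000
  },
  {
    "name": "Eve Davis",
    "salary": 132000
  },
  {
    "name": "Ivan White",
    "salary": 121000
  },
  {
    "name": "Quinn Taylor",
    "salary": 88000
  },
  {
    "name": "Judy Taylor",
    "salary": 144000
  }
]


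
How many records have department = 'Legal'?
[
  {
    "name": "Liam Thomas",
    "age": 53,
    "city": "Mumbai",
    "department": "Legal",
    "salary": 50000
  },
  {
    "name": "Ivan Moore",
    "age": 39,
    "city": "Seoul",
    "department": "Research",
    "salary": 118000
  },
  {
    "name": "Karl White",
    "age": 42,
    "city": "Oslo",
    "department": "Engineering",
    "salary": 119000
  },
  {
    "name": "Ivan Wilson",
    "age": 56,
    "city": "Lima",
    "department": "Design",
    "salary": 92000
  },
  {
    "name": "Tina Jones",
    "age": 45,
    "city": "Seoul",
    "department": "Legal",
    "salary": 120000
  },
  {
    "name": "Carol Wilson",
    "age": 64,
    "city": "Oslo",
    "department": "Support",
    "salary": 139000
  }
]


Data: 6 records
Condition: department = 'Legal'

Checking each record:
  Liam Thomas: Legal MATCH
  Ivan Moore: Research
  Karl White: Engineering
  Ivan Wilson: Design
  Tina Jones: Legal MATCH
  Carol Wilson: Support

Count: 2

2


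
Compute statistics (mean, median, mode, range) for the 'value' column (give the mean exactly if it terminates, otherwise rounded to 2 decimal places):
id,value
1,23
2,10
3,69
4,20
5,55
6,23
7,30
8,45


Data: [23, 10, 69, 20, 55, 23, 30, 45]
Count: 8
Sum: 275
Mean: 275/8 = 34.375
Sorted: [10, 20, 23, 23, 30, 45, 55, 69]
Median: 26.5
Mode: 23 (2 times)
Range: 69 - 10 = 59
Min: 10, Max: 69

mean=34.375, median=26.5, mode=23, range=59


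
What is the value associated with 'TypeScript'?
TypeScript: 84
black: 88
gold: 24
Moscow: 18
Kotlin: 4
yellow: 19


Looking up key 'TypeScript'
Value: 84

84


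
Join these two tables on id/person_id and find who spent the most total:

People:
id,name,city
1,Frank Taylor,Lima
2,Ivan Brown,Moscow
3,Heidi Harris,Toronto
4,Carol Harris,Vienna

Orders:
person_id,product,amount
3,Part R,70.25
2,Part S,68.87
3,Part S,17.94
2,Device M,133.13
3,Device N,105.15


Join on: people.id = orders.person_id

Joined rows:
  Heidi Harris (Toronto) bought Part R for $70.25
  Ivan Brown (Moscow) bought Part S for $68.87
  Heidi Harris (Toronto) bought Part S for $17.94
  Ivan Brown (Moscow) bought Device M for $133.13
  Heidi Harris (Toronto) bought Device N for $105.15

Total per person:
  Ivan Brown: $202.00
  Heidi Harris: $193.34

Top spender: Ivan Brown ($202.00)

Ivan Brown ($202.00)


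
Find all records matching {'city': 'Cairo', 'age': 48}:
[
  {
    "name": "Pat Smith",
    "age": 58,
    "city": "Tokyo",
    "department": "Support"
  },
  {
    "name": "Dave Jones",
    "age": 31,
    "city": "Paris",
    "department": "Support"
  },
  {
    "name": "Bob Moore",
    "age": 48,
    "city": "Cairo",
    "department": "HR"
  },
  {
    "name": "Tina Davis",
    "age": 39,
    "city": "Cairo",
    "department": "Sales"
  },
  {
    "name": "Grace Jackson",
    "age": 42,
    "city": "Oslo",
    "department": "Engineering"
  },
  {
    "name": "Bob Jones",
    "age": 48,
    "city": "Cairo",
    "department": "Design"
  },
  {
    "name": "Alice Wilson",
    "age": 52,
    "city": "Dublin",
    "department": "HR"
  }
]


Search criteria: {'city': 'Cairo', 'age': 48}

Checking 7 records:
  Pat Smith: {city: Tokyo, age: 58}
  Dave Jones: {city: Paris, age: 31}
  Bob Moore: {city: Cairo, age: 48} <-- MATCH
  Tina Davis: {city: Cairo, age: 39}
  Grace Jackson: {city: Oslo, age: 42}
  Bob Jones: {city: Cairo, age: 48} <-- MATCH
  Alice Wilson: {city: Dublin, age: 52}

Matches: ["Bob Moore", "Bob Jones"]

["Bob Moore", "Bob Jones"]


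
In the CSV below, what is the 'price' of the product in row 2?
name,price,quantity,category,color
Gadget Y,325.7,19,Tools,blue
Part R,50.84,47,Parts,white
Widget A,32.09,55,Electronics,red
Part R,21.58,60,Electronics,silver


Query: Row 2 ('Part R'), column 'price'
Value: 50.84

50.84


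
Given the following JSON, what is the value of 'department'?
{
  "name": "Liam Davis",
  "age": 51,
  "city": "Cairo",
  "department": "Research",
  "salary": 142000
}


Looking up field 'department'
Value: Research

Research


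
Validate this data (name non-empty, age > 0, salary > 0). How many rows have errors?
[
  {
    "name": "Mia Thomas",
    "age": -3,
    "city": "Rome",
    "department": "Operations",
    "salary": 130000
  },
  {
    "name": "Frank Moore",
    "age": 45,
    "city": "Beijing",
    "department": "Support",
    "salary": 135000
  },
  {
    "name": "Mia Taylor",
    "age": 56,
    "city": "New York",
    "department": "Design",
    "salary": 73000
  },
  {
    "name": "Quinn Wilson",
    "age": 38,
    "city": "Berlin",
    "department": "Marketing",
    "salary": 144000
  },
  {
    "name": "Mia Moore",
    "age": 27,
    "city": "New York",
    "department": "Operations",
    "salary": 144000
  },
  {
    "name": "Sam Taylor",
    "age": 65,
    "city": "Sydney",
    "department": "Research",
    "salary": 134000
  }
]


Validating 6 records:
Rules: name non-empty, age > 0, salary > 0

  Row 1 (Mia Thomas): negative age: -3
  Row 2 (Frank Moore): OK
  Row 3 (Mia Taylor): OK
  Row 4 (Quinn Wilson): OK
  Row 5 (Mia Moore): OK
  Row 6 (Sam Taylor): OK

Total errors: 1

1 errors


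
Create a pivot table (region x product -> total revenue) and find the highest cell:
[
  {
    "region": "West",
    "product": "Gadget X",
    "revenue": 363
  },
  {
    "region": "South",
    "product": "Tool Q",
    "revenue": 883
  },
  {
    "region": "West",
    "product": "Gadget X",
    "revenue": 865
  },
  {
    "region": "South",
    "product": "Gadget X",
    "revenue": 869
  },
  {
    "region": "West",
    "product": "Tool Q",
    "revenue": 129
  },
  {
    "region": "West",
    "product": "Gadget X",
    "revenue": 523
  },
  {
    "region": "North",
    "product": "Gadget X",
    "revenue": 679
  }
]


Pivot: region (rows) x product (columns) -> total revenue

     Gadget X      Tool Q      
North          679             0  
South          869           883  
West          1751           129  

Highest: West / Gadget X = $1751

West / Gadget X = $1751


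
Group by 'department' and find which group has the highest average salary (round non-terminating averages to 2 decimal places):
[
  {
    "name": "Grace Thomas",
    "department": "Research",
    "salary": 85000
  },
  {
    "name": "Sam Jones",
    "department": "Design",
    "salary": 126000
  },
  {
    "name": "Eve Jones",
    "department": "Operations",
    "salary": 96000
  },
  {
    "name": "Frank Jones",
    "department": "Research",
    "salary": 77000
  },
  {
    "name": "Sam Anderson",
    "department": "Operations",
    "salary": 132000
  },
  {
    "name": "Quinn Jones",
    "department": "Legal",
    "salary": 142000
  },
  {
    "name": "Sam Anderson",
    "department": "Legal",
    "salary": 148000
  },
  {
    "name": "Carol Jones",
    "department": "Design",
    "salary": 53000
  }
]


Group by: department

Groups:
  Design: 2 people, avg salary = 179000/2 = $89500
  Legal: 2 people, avg salary = 290000/2 = $145000
  Operations: 2 people, avg salary = 228000/2 = $114000
  Research: 2 people, avg salary = 162000/2 = $81000

Highest average salary: Legal ($145000)

Legal ($145000)


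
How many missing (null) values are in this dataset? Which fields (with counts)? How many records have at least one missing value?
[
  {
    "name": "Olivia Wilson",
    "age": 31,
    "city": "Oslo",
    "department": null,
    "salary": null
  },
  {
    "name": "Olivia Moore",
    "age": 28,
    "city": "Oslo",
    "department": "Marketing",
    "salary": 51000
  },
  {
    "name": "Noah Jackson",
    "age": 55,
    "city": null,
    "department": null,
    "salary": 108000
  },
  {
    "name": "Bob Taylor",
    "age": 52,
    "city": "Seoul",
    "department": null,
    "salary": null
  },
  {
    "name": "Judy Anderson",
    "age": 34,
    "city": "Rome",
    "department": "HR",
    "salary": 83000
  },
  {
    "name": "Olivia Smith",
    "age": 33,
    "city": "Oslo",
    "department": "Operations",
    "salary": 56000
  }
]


Checking for missing (null) values in 6 records:

  Olivia Wilson: department, salary
  Olivia Moore: complete
  Noah Jackson: city, department
  Bob Taylor: department, salary
  Judy Anderson: complete
  Olivia Smith: complete

Per field:
  name: 0 missing
  age: 0 missing
  city: 1 missing
  department: 3 missing
  salary: 2 missing

Total missing values: 6
Records with any missing: 3

6 missing values (city: 1, department: 3, salary: 2); 3 incomplete records


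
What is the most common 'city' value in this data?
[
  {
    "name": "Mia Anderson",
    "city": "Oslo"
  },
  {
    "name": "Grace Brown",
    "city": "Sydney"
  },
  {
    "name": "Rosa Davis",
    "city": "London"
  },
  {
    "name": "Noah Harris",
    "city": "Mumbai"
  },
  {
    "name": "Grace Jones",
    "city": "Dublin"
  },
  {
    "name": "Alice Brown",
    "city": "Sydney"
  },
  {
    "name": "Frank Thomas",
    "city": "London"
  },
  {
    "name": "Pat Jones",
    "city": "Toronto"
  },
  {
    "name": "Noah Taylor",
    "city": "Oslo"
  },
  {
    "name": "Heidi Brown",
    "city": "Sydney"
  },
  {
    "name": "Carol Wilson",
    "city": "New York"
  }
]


Counting 'city' values across 11 records:

  Sydney: 3 ###
  Oslo: 2 ##
  London: 2 ##
  Mumbai: 1 #
  Dublin: 1 #
  Toronto: 1 #
  New York: 1 #

Most common: Sydney (3 times)

Sydney (3 times)


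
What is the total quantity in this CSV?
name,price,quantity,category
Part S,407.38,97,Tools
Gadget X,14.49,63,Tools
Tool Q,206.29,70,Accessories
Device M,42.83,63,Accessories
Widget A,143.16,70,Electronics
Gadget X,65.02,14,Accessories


Computing total quantity:
Values: [97, 63, 70, 63, 70, 14]
Sum = 377

377


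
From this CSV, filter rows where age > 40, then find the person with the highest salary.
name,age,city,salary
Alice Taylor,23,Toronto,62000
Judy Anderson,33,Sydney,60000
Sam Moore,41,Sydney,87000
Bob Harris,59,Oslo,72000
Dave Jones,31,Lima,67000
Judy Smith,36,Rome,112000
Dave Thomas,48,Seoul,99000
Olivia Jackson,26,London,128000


Filter: age > 40
Sort by: salary (descending)

Filtered records (3):
  Dave Thomas, age 48, salary $99000
  Sam Moore, age 41, salary $87000
  Bob Harris, age 59, salary $72000

Highest salary: Dave Thomas ($99000)

Dave Thomas


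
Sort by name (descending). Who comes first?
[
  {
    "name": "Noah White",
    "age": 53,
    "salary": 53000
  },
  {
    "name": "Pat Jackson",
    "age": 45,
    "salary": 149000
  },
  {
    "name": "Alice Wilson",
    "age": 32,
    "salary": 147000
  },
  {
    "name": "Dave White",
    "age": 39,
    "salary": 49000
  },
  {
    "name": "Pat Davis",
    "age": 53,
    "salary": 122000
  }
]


Sort by: name (descending)

Sorted order:
  1. Pat Jackson (name = Pat Jackson)
  2. Pat Davis (name = Pat Davis)
  3. Noah White (name = Noah White)
  4. Dave White (name = Dave White)
  5. Alice Wilson (name = Alice Wilson)

First: Pat Jackson

Pat Jackson


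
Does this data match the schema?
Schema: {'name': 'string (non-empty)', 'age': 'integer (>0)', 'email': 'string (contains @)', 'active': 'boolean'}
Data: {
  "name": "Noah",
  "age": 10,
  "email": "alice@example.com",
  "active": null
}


Validating each field against schema:
  name: OK (non-empty string)
  age: OK (positive integer)
  email: OK (string with @)
  active: FAIL (null is not a boolean)

Result: INVALID (1 error: active)

INVALID (1 error: active)


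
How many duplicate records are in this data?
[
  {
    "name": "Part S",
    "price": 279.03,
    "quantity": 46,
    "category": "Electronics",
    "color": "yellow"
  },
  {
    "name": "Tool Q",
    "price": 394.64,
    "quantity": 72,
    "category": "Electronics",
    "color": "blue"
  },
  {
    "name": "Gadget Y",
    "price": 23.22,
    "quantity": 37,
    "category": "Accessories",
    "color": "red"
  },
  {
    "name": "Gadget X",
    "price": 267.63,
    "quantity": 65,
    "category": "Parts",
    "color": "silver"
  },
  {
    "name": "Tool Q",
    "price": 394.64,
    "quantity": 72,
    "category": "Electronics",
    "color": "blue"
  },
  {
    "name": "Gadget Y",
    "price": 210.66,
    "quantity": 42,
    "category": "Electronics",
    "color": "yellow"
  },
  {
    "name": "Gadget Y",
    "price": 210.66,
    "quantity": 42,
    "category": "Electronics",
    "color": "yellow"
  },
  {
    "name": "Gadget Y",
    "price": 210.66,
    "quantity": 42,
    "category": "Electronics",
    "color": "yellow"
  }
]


Checking 8 records for duplicates:

  Row 1: Part S ($279.03, qty 46)
  Row 2: Tool Q ($394.64, qty 72)
  Row 3: Gadget Y ($23.22, qty 37)
  Row 4: Gadget X ($267.63, qty 65)
  Row 5: Tool Q ($394.64, qty 72) <-- DUPLICATE
  Row 6: Gadget Y ($210.66, qty 42)
  Row 7: Gadget Y ($210.66, qty 42) <-- DUPLICATE
  Row 8: Gadget Y ($210.66, qty 42) <-- DUPLICATE

Duplicates found: 3
Unique records: 5

3 duplicates, 5 unique


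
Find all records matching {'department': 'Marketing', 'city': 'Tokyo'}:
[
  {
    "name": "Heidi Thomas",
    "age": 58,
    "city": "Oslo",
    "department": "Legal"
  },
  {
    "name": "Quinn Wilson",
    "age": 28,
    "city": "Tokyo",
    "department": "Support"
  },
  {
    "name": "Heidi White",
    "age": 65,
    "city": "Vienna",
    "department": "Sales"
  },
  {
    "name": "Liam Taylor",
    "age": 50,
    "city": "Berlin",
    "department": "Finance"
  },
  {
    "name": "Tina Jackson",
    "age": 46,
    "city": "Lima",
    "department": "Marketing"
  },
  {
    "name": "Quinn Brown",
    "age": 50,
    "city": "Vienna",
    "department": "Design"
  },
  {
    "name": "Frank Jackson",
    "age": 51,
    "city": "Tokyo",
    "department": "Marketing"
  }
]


Search criteria: {'department': 'Marketing', 'city': 'Tokyo'}

Checking 7 records:
  Heidi Thomas: {department: Legal, city: Oslo}
  Quinn Wilson: {department: Support, city: Tokyo}
  Heidi White: {department: Sales, city: Vienna}
  Liam Taylor: {department: Finance, city: Berlin}
  Tina Jackson: {department: Marketing, city: Lima}
  Quinn Brown: {department: Design, city: Vienna}
  Frank Jackson: {department: Marketing, city: Tokyo} <-- MATCH

Matches: ["Frank Jackson"]

["Frank Jackson"]


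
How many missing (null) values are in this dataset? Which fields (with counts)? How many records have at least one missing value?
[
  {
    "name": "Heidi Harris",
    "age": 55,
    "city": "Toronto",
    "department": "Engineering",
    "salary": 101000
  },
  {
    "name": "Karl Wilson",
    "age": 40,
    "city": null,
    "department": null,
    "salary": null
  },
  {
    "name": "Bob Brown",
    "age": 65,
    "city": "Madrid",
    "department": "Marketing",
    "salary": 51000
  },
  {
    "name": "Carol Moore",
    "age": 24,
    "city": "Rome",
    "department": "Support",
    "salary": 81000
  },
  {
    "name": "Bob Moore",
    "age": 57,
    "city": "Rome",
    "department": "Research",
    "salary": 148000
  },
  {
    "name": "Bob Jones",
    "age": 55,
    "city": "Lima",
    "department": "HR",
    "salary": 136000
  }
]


Checking for missing (null) values in 6 records:

  Heidi Harris: complete
  Karl Wilson: city, department, salary
  Bob Brown: complete
  Carol Moore: complete
  Bob Moore: complete
  Bob Jones: complete

Per field:
  name: 0 missing
  age: 0 missing
  city: 1 missing
  department: 1 missing
  salary: 1 missing

Total missing values: 3
Records with any missing: 1

3 missing values (city: 1, department: 1, salary: 1); 1 incomplete records


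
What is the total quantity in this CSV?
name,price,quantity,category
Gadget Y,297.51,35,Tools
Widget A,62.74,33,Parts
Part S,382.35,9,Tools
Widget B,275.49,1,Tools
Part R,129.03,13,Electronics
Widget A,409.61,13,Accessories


Computing total quantity:
Values: [35, 33, 9, 1, 13, 13]
Sum = 104

104


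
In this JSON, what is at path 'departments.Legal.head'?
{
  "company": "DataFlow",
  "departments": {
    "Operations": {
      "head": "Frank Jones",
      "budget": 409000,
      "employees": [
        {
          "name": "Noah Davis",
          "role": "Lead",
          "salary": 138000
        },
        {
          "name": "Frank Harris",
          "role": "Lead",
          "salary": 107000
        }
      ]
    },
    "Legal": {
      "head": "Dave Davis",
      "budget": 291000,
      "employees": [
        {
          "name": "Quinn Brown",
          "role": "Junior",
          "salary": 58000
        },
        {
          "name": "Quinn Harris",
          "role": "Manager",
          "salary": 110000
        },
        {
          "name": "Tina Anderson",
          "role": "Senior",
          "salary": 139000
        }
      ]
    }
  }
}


Path: departments.Legal.head

Navigate:
  -> departments
  -> Legal
  -> head = 'Dave Davis'

Dave Davis


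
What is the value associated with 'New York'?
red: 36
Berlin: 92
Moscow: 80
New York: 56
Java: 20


Looking up key 'New York'
Value: 56

56


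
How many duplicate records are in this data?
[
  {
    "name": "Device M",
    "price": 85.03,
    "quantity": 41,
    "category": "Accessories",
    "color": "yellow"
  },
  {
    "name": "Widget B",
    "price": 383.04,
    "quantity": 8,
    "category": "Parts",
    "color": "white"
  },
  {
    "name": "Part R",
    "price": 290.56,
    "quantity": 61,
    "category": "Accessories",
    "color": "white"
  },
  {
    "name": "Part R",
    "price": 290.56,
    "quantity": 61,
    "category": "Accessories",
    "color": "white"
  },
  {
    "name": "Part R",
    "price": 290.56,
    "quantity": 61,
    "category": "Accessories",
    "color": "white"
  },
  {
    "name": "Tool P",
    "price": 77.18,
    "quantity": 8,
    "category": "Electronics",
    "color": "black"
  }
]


Checking 6 records for duplicates:

  Row 1: Device M ($85.03, qty 41)
  Row 2: Widget B ($383.04, qty 8)
  Row 3: Part R ($290.56, qty 61)
  Row 4: Part R ($290.56, qty 61) <-- DUPLICATE
  Row 5: Part R ($290.56, qty 61) <-- DUPLICATE
  Row 6: Tool P ($77.18, qty 8)

Duplicates found: 2
Unique records: 4

2 duplicates, 4 unique


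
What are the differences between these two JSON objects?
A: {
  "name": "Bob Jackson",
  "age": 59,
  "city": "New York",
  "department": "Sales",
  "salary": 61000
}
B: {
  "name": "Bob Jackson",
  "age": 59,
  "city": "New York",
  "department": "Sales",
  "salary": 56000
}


Comparing each field (in key order):
  name: same
  age: same
  city: same
  department: same
  salary: DIFFERENT
Differences:
  salary: 61000 -> 56000

1 field(s) changed

1 change: salary


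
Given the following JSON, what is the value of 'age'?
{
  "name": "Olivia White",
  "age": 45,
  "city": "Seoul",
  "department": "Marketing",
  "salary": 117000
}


Looking up field 'age'
Value: 45

45


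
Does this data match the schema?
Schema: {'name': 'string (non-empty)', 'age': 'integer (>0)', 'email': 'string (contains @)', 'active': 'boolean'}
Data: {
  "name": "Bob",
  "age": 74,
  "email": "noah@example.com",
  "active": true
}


Validating each field against schema:
  name: OK (non-empty string)
  age: OK (positive integer)
  email: OK (string with @)
  active: OK (boolean)

Result: VALID

VALID


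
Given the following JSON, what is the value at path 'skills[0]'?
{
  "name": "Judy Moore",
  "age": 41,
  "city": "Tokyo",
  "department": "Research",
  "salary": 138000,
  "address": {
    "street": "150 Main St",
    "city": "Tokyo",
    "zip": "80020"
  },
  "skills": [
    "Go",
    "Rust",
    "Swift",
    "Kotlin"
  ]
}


Query: skills[0]
Path: skills -> first element
Value: Go

Go


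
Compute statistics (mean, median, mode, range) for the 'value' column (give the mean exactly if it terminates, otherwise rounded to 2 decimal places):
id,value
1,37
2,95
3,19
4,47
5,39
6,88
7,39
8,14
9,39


Data: [37, 95, 19, 47, 39, 88, 39, 14, 39]
Count: 9
Sum: 417
Mean: 417/9 ≈ 46.33 (rounded to 2 decimal places)
Sorted: [14, 19, 37, 39, 39, 39, 47, 88, 95]
Median: 39.0
Mode: 39 (3 times)
Range: 95 - 14 = 81
Min: 14, Max: 95

mean≈46.33, median=39.0, mode=39, range=81


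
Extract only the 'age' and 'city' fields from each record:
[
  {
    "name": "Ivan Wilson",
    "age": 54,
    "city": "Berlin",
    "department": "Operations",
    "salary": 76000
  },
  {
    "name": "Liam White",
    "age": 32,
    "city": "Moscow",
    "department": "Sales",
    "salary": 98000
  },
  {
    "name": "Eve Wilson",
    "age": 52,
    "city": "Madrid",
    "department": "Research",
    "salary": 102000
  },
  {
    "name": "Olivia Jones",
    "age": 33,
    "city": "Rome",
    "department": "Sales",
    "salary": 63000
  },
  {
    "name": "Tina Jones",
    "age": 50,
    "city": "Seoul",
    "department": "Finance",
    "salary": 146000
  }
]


Original: 5 records with fields: name, age, city, department, salary
Keep: ['age', 'city']
Drop: ['name', 'department', 'salary']
Result: 5 records, 2 fields each

[
  {
    "age": 54,
    "city": "Berlin"
  },
  {
    "age": 32,
    "city": "Moscow"
  },
  {
    "age": 52,
    "city": "Madrid"
  },
  {
    "age": 33,
    "city": "Rome"
  },
  {
    "age": 50,
    "city": "Seoul"
  }
]


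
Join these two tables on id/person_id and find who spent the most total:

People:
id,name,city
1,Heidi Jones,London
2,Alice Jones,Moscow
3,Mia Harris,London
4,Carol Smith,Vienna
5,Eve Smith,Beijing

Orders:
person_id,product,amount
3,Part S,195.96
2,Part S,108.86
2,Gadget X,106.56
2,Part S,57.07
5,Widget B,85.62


Join on: people.id = orders.person_id

Joined rows:
  Mia Harris (London) bought Part S for $195.96
  Alice Jones (Moscow) bought Part S for $108.86
  Alice Jones (Moscow) bought Gadget X for $106.56
  Alice Jones (Moscow) bought Part S for $57.07
  Eve Smith (Beijing) bought Widget B for $85.62

Total per person:
  Alice Jones: $272.49
  Mia Harris: $195.96
  Eve Smith: $85.62

Top spender: Alice Jones ($272.49)

Alice Jones ($272.49)


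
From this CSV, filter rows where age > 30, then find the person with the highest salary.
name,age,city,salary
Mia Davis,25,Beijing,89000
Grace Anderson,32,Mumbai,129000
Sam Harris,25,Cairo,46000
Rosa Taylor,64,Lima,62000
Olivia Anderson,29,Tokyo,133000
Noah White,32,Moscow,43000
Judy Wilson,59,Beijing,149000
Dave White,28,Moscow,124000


Filter: age > 30
Sort by: salary (descending)

Filtered records (4):
  Judy Wilson, age 59, salary $149000
  Grace Anderson, age 32, salary $129000
  Rosa Taylor, age 64, salary $62000
  Noah White, age 32, salary $43000

Highest salary: Judy Wilson ($149000)

Judy Wilson


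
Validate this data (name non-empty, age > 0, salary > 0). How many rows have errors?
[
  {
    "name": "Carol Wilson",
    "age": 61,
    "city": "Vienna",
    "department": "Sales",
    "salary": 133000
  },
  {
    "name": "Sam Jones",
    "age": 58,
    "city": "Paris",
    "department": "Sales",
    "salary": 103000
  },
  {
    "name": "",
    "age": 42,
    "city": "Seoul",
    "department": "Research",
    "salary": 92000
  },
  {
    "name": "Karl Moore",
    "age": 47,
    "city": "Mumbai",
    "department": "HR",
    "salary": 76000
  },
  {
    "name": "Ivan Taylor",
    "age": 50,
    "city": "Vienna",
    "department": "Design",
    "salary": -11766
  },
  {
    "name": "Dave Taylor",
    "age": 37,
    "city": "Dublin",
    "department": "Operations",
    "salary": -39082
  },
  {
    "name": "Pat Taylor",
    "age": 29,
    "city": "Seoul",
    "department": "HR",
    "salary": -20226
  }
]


Validating 7 records:
Rules: name non-empty, age > 0, salary > 0

  Row 1 (Carol Wilson): OK
  Row 2 (Sam Jones): OK
  Row 3 (???): empty name
  Row 4 (Karl Moore): OK
  Row 5 (Ivan Taylor): negative salary: -11766
  Row 6 (Dave Taylor): negative salary: -39082
  Row 7 (Pat Taylor): negative salary: -20226

Total errors: 4

4 errors


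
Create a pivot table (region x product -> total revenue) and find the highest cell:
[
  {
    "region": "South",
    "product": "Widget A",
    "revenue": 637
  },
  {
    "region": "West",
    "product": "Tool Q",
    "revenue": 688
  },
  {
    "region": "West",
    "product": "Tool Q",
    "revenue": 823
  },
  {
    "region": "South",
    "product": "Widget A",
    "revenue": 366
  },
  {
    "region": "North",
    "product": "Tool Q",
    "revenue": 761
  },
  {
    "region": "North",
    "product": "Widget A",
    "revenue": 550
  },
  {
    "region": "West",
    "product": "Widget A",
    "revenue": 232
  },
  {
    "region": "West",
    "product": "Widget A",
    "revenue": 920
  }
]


Pivot: region (rows) x product (columns) -> total revenue

     Tool Q        Widget A    
North          761           550  
South            0          1003  
West          1511          1152  

Highest: West / Tool Q = $1511

West / Tool Q = $1511


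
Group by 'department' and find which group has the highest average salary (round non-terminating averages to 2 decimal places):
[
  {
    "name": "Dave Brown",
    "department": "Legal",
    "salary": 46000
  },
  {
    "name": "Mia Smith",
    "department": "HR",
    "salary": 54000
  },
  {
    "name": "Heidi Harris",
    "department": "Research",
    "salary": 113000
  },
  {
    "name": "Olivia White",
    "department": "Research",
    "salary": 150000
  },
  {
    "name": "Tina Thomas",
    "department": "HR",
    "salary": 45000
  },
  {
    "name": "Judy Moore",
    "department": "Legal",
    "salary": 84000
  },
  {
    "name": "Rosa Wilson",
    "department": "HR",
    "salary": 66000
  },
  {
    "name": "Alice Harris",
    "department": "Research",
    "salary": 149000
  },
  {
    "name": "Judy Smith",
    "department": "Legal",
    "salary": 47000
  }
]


Group by: department

Groups:
  HR: 3 people, avg salary = 165000/3 = $55000
  Legal: 3 people, avg salary = 177000/3 = $59000
  Research: 3 people, avg salary = 412000/3 ≈ $137333.33

Highest average salary: Research (≈$137333.33)

Research (≈$137333.33)


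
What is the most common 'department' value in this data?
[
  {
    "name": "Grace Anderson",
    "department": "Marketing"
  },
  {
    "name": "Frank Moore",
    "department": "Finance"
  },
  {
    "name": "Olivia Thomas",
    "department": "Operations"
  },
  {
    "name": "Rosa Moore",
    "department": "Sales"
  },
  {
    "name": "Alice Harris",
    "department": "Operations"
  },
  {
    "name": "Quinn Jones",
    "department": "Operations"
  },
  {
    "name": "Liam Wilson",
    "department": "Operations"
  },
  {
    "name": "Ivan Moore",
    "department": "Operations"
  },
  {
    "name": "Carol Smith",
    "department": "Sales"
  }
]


Counting 'department' values across 9 records:

  Operations: 5 #####
  Sales: 2 ##
  Marketing: 1 #
  Finance: 1 #

Most common: Operations (5 times)

Operations (5 times)


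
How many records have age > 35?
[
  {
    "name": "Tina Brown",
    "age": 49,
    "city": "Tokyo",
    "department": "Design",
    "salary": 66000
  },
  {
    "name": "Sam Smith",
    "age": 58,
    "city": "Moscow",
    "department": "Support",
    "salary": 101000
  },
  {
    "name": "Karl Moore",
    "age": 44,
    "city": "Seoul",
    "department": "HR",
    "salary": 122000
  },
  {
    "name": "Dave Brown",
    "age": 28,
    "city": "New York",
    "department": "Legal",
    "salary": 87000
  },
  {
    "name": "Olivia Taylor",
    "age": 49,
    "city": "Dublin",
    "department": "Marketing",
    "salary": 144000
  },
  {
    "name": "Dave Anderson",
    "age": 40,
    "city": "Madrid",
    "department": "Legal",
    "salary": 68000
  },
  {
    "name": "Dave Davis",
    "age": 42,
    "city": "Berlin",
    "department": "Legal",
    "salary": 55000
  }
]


Data: 7 records
Condition: age > 35

Checking each record:
  Tina Brown: 49 MATCH
  Sam Smith: 58 MATCH
  Karl Moore: 44 MATCH
  Dave Brown: 28
  Olivia Taylor: 49 MATCH
  Dave Anderson: 40 MATCH
  Dave Davis: 42 MATCH

Count: 6

6


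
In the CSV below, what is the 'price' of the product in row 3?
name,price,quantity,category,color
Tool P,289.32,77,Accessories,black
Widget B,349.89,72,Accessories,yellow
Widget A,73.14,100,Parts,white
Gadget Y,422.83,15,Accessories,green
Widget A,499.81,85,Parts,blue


Query: Row 3 ('Widget A'), column 'price'
Value: 73.14

73.14


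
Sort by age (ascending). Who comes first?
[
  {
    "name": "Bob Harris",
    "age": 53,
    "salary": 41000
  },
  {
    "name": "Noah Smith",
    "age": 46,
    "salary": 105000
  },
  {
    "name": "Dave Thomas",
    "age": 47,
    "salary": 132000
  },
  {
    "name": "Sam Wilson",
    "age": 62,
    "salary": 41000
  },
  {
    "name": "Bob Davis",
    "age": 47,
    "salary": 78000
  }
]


Sort by: age (ascending)

Sorted order:
  1. Noah Smith (age = 46)
  2. Dave Thomas (age = 47)
  3. Bob Davis (age = 47)
  4. Bob Harris (age = 53)
  5. Sam Wilson (age = 62)

First: Noah Smith

Noah Smith


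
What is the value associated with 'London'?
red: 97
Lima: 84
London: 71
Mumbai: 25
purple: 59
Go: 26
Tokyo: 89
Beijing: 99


Looking up key 'London'
Value: 71

71


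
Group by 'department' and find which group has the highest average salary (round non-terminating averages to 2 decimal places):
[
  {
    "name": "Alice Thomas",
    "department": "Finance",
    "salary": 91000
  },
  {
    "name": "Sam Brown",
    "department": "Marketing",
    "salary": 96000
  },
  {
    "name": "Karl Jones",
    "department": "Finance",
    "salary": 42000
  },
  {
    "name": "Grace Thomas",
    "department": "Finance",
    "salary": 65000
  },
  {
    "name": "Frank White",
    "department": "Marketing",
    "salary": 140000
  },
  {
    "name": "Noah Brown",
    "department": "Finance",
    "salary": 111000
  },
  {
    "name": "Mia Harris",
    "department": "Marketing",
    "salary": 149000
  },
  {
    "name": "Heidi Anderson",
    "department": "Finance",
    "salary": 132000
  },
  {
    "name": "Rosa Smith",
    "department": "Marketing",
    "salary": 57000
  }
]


Group by: department

Groups:
  Finance: 5 people, avg salary = 441000/5 = $88200
  Marketing: 4 people, avg salary = 442000/4 = $110500

Highest average salary: Marketing ($110500)

Marketing ($110500)


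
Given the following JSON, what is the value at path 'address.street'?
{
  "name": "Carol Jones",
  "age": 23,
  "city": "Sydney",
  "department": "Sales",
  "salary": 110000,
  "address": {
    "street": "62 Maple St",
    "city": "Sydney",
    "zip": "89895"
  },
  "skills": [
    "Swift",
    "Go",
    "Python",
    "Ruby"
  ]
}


Query: address.street
Path: address -> street
Value: 62 Maple St

62 Maple St


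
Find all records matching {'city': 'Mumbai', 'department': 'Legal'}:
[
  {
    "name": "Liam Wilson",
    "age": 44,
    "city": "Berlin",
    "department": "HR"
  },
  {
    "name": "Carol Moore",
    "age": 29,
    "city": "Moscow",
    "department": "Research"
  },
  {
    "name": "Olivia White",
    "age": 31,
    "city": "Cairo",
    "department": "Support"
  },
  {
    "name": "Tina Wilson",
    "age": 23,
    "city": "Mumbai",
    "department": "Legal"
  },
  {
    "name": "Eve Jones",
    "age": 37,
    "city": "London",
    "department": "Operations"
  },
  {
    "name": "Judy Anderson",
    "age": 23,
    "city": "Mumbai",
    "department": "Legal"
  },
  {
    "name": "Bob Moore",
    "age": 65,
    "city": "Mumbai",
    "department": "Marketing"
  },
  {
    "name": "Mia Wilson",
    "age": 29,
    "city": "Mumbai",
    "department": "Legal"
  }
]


Search criteria: {'city': 'Mumbai', 'department': 'Legal'}

Checking 8 records:
  Liam Wilson: {city: Berlin, department: HR}
  Carol Moore: {city: Moscow, department: Research}
  Olivia White: {city: Cairo, department: Support}
  Tina Wilson: {city: Mumbai, department: Legal} <-- MATCH
  Eve Jones: {city: London, department: Operations}
  Judy Anderson: {city: Mumbai, department: Legal} <-- MATCH
  Bob Moore: {city: Mumbai, department: Marketing}
  Mia Wilson: {city: Mumbai, department: Legal} <-- MATCH

Matches: ["Tina Wilson", "Judy Anderson", "Mia Wilson"]

["Tina Wilson", "Judy Anderson", "Mia Wilson"]


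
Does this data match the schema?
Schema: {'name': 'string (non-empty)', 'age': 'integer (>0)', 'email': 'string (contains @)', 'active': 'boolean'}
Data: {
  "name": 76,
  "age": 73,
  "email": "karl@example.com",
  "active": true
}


Validating each field against schema:
  name: FAIL (76 is not a string)
  age: OK (positive integer)
  email: OK (string with @)
  active: OK (boolean)

Result: INVALID (1 error: name)

INVALID (1 error: name)


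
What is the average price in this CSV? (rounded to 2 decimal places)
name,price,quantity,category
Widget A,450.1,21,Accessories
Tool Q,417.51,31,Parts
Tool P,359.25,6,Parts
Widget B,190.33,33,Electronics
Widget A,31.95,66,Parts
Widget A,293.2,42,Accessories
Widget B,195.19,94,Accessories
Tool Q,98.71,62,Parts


Computing average price:
Values: [450.1, 417.51, 359.25, 190.33, 31.95, 293.2, 195.19, 98.71]
Sum = 2036.24
Count = 8
Average = 2036.24/8 = 254.53

254.53


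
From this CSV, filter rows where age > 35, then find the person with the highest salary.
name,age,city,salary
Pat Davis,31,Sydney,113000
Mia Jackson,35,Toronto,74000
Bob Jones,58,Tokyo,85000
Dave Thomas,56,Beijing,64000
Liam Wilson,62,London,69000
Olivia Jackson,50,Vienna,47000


Filter: age > 35
Sort by: salary (descending)

Filtered records (4):
  Bob Jones, age 58, salary $85000
  Liam Wilson, age 62, salary $69000
  Dave Thomas, age 56, salary $64000
  Olivia Jackson, age 50, salary $47000

Highest salary: Bob Jones ($85000)

Bob Jones
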